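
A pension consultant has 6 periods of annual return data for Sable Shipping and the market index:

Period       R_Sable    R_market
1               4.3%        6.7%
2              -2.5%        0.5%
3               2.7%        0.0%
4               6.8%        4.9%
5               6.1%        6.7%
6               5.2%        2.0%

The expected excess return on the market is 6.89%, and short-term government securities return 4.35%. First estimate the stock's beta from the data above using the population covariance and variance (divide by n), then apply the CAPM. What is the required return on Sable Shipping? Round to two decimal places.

Mean R_i = (4.3 − 2.5 + 2.7 + 6.8 + 6.1 + 5.2) / 6 = 3.7667%
Mean R_m = (6.7 + 0.5 + 0.0 + 4.9 + 6.7 + 2.0) / 6 = 3.4667%
Σ(R_i − R̄_i)(R_m − R̄_m) = 33.8033  ⇒  Cov = 33.8033 / 6 = 5.6339
Σ(R_m − R̄_m)² = 45.9333  ⇒  Var(R_m) = 45.9333 / 6 = 7.6556
β = Cov / Var(R_m) = 5.6339 / 7.6556 = 0.7359
E(R) = R_f + β × MRP = 4.35% + 0.7359 × 6.89% = 9.42%

9.42%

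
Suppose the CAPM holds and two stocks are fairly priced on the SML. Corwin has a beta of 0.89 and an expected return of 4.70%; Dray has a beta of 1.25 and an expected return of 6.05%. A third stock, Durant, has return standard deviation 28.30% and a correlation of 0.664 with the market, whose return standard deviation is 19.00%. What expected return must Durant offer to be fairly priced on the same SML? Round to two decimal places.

5.07%

MRP = (6.05% − 4.70%) / (1.25 − 0.89) = 3.7500%
R_f = 4.70% − 0.89 × 3.7500% = 1.3625%
β_Durant = ρ·σ_i/σ_m = 0.664 × 28.30 / 19.00 = 0.9890
E(R_Durant) = R_f + β × MRP = 1.3625% + 0.9890 × 3.7500% = 5.07%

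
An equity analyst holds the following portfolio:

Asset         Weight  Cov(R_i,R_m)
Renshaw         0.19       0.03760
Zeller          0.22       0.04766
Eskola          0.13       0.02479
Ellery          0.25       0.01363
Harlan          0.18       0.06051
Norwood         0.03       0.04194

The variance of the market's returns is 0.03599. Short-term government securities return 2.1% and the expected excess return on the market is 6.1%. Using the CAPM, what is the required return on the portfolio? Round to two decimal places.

β_Renshaw = 0.03760 / 0.03599 = 1.0447
β_Zeller = 0.04766 / 0.03599 = 1.3243
β_Eskola = 0.02479 / 0.03599 = 0.6888
β_Ellery = 0.01363 / 0.03599 = 0.3787
β_Harlan = 0.06051 / 0.03599 = 1.6813
β_Norwood = 0.04194 / 0.03599 = 1.1653
β_P = Σ w_i β_i = 0.19×1.0447 + 0.22×1.3243 + 0.13×0.6888 + 0.25×0.3787 + 0.18×1.6813 + 0.03×1.1653 = 1.0117
E(R_P) = R_f + β_P × MRP = 2.1% + 1.0117 × 6.1% = 8.27%

8.27%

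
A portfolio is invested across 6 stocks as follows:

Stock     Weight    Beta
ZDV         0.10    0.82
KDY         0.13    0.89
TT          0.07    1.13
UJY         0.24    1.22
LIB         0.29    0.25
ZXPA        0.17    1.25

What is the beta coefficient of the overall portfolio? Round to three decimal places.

β_P = Σ w_i β_i = 0.10×0.82 + 0.13×0.89 + 0.07×1.13 + 0.24×1.22 + 0.29×0.25 + 0.17×1.25 = 0.8546

0.855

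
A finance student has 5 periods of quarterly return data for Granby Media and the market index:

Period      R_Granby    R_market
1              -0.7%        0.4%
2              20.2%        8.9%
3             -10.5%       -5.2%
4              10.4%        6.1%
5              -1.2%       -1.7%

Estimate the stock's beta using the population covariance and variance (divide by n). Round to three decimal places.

Mean R_i = (-0.7 + 20.2 − 10.5 + 10.4 − 1.2) / 5 = 3.6400%
Mean R_m = (0.4 + 8.9 − 5.2 + 6.1 − 1.7) / 5 = 1.7000%
Σ(R_i − R̄_i)(R_m − R̄_m) = 268.6400  ⇒  Cov = 268.6400 / 5 = 53.7280
Σ(R_m − R̄_m)² = 132.0600  ⇒  Var(R_m) = 132.0600 / 5 = 26.4120
β = Cov / Var(R_m) = 53.7280 / 26.4120 = 2.0342

2.034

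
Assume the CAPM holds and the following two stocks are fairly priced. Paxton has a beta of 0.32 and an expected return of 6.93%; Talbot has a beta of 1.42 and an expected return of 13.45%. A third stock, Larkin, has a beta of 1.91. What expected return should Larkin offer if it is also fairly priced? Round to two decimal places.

16.35%

MRP (SML slope) = (13.45% − 6.93%) / (1.42 − 0.32) = 6.52% / 1.10 = 5.9273%
R_f (intercept) = 6.93% − 0.32 × 5.9273% = 5.0333%
E(R_Larkin) = R_f + β × MRP = 5.0333% + 1.91 × 5.9273% = 16.35%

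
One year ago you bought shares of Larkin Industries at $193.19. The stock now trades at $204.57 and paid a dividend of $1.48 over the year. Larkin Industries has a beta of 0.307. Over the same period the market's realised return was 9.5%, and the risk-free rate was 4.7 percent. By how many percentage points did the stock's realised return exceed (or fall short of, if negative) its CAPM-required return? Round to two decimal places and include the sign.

Realised HPR = (P1 + D1 − P0) / P0 = (204.57 + 1.48 − 193.19) / 193.19 = 12.86 / 193.19 = 6.6567%
MRP = 9.5% − 4.7% = 4.80%
CAPM required = R_f + β·MRP = 4.7% + 0.307 × 4.8% = 6.1736%
α = realised − required = 6.6567% − 6.1736% = +0.48%

+0.48%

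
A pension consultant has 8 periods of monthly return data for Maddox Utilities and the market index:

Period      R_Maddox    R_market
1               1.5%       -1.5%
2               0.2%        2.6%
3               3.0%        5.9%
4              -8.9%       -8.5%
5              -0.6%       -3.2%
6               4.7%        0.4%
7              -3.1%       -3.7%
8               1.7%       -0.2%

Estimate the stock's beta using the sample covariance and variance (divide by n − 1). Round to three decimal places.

Mean R_i = (1.5 + 0.2 + 3.0 − 8.9 − 0.6 + 4.7 − 3.1 + 1.7) / 8 = -0.1875%
Mean R_m = (-1.5 + 2.6 + 5.9 − 8.5 − 3.2 + 0.4 − 3.7 − 0.2) / 8 = -1.0250%
Σ(R_i − R̄_i)(R_m − R̄_m) = 105.0125  ⇒  Cov = 105.0125 / 7 = 15.0018
Σ(R_m − R̄_m)² = 131.7950  ⇒  Var(R_m) = 131.7950 / 7 = 18.8279
β = Cov / Var(R_m) = 15.0018 / 18.8279 = 0.7968

0.797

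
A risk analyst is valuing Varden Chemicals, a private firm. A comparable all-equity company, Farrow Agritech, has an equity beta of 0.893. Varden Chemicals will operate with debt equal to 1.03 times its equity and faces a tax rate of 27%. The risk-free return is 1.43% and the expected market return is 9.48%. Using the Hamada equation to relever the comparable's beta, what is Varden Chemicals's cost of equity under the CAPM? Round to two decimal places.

β_L = β_U × [1 + (1 − t)(D/E)] = 0.893 × [1 + (1 − 0.27) × 1.03]
    = 0.893 × [1 + 0.73 × 1.03] = 0.893 × 1.7519 = 1.5644
MRP = 9.48% − 1.43% = 8.05%
E(R) = R_f + β_L × MRP = 1.43% + 1.5644 × 8.05% = 14.02%

14.02%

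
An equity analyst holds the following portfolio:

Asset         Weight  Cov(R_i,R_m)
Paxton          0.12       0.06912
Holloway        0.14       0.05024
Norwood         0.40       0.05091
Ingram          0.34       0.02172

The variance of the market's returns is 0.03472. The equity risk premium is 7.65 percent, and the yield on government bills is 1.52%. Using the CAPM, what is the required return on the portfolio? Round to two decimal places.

11.01%

β_Paxton = 0.06912 / 0.03472 = 1.9908
β_Holloway = 0.05024 / 0.03472 = 1.4470
β_Norwood = 0.05091 / 0.03472 = 1.4663
β_Ingram = 0.02172 / 0.03472 = 0.6256
β_P = Σ w_i β_i = 0.12×1.9908 + 0.14×1.4470 + 0.40×1.4663 + 0.34×0.6256 = 1.2407
E(R_P) = R_f + β_P × MRP = 1.52% + 1.2407 × 7.65% = 11.01%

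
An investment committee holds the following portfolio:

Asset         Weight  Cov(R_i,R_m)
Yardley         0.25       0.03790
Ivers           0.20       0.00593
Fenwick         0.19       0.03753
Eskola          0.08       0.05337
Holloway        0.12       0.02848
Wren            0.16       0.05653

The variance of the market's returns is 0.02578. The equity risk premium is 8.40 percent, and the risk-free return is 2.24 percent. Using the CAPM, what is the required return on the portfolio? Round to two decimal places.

β_Yardley = 0.03790 / 0.02578 = 1.4701
β_Ivers = 0.00593 / 0.02578 = 0.2300
β_Fenwick = 0.03753 / 0.02578 = 1.4558
β_Eskola = 0.05337 / 0.02578 = 2.0702
β_Holloway = 0.02848 / 0.02578 = 1.1047
β_Wren = 0.05653 / 0.02578 = 2.1928
β_P = Σ w_i β_i = 0.25×1.4701 + 0.20×0.2300 + 0.19×1.4558 + 0.08×2.0702 + 0.12×1.1047 + 0.16×2.1928 = 1.3392
E(R_P) = R_f + β_P × MRP = 2.24% + 1.3392 × 8.40% = 13.49%

13.49%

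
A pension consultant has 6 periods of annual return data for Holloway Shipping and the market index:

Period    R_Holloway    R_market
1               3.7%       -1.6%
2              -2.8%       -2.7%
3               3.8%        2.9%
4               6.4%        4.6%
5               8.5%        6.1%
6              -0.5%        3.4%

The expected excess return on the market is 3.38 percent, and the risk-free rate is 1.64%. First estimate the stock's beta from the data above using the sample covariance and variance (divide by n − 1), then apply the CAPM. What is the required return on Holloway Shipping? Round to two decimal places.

Mean R_i = (3.7 − 2.8 + 3.8 + 6.4 + 8.5 − 0.5) / 6 = 3.1833%
Mean R_m = (-1.6 − 2.7 + 2.9 + 4.6 + 6.1 + 3.4) / 6 = 2.1167%
Σ(R_i − R̄_i)(R_m − R̄_m) = 51.8217  ⇒  Cov = 51.8217 / 5 = 10.3643
Σ(R_m − R̄_m)² = 61.3083  ⇒  Var(R_m) = 61.3083 / 5 = 12.2617
β = Cov / Var(R_m) = 10.3643 / 12.2617 = 0.8453
E(R) = R_f + β × MRP = 1.64% + 0.8453 × 3.38% = 4.50%

4.50%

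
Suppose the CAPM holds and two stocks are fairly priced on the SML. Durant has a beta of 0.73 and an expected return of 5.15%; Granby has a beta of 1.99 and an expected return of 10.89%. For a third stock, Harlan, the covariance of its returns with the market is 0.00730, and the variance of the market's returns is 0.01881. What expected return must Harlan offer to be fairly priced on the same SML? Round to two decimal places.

MRP = (10.89% − 5.15%) / (1.99 − 0.73) = 4.5556%
R_f = 5.15% − 0.73 × 4.5556% = 1.8244%
β_Harlan = Cov / Var(R_m) = 0.00730 / 0.01881 = 0.3881
E(R_Harlan) = R_f + β × MRP = 1.8244% + 0.3881 × 4.5556% = 3.59%

3.59%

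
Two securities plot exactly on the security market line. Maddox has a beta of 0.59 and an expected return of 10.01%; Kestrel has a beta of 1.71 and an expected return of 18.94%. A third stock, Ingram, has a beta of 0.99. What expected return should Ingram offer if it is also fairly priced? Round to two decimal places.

MRP (SML slope) = (18.94% − 10.01%) / (1.71 − 0.59) = 8.93% / 1.12 = 7.9732%
R_f (intercept) = 10.01% − 0.59 × 7.9732% = 5.3058%
E(R_Ingram) = R_f + β × MRP = 5.3058% + 0.99 × 7.9732% = 13.20%

13.20%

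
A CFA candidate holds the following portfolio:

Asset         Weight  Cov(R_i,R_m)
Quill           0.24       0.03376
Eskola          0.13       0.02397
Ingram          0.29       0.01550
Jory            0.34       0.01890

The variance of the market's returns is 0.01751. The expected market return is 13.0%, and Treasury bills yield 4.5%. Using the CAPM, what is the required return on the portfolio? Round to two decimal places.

β_Quill = 0.03376 / 0.01751 = 1.9280
β_Eskola = 0.02397 / 0.01751 = 1.3689
β_Ingram = 0.01550 / 0.01751 = 0.8852
β_Jory = 0.01890 / 0.01751 = 1.0794
β_P = Σ w_i β_i = 0.24×1.9280 + 0.13×1.3689 + 0.29×0.8852 + 0.34×1.0794 = 1.2644
MRP = 13.0% − 4.5% = 8.50%
E(R_P) = R_f + β_P × MRP = 4.5% + 1.2644 × 8.5% = 15.25%

15.25%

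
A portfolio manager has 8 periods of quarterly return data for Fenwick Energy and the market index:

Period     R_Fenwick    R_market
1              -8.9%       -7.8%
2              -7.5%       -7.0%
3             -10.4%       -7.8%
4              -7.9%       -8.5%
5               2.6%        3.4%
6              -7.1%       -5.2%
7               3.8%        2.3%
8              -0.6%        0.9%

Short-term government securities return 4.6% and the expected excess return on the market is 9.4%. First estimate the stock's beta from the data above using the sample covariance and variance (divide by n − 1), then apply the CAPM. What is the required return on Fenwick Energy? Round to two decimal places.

14.70%

Mean R_i = (-8.9 − 7.5 − 10.4 − 7.9 + 2.6 − 7.1 + 3.8 − 0.6) / 8 = -4.5000%
Mean R_m = (-7.8 − 7.0 − 7.8 − 8.5 + 3.4 − 5.2 + 2.3 + 0.9) / 8 = -3.7125%
Σ(R_i − R̄_i)(R_m − R̄_m) = 190.5000  ⇒  Cov = 190.5000 / 7 = 27.2143
Σ(R_m − R̄_m)² = 177.3688  ⇒  Var(R_m) = 177.3688 / 7 = 25.3384
β = Cov / Var(R_m) = 27.2143 / 25.3384 = 1.0740
E(R) = R_f + β × MRP = 4.6% + 1.0740 × 9.4% = 14.70%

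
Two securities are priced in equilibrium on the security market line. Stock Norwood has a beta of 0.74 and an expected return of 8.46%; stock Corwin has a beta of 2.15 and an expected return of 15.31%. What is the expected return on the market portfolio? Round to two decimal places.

Both satisfy E(R) = R_f + β·MRP, so the slope of the SML is
MRP = (15.31% − 8.46%) / (2.15 − 0.74) = 6.85% / 1.41 = 4.8582%
R_f = E(R_Norwood) − β_Norwood·MRP = 8.46% − 0.74 × 4.8582% = 4.8649%
E(R_m) = R_f + MRP = 4.8649% + 4.8582% = 9.72%

9.72%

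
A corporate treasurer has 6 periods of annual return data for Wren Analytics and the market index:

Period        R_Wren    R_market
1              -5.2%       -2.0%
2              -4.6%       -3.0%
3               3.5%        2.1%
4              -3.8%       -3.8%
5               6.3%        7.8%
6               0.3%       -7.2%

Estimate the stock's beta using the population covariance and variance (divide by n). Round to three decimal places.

Mean R_i = (-5.2 − 4.6 + 3.5 − 3.8 + 6.3 + 0.3) / 6 = -0.5833%
Mean R_m = (-2.0 − 3.0 + 2.1 − 3.8 + 7.8 − 7.2) / 6 = -1.0167%
Σ(R_i − R̄_i)(R_m − R̄_m) = 89.4117  ⇒  Cov = 89.4117 / 6 = 14.9020
Σ(R_m − R̄_m)² = 138.3283  ⇒  Var(R_m) = 138.3283 / 6 = 23.0547
β = Cov / Var(R_m) = 14.9020 / 23.0547 = 0.6464

0.646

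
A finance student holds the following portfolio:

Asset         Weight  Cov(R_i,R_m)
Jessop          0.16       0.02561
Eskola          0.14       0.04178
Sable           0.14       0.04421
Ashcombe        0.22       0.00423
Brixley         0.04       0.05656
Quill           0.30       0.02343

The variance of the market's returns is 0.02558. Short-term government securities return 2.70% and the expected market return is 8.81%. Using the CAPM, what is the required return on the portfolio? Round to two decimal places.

β_Jessop = 0.02561 / 0.02558 = 1.0012
β_Eskola = 0.04178 / 0.02558 = 1.6333
β_Sable = 0.04421 / 0.02558 = 1.7283
β_Ashcombe = 0.00423 / 0.02558 = 0.1654
β_Brixley = 0.05656 / 0.02558 = 2.2111
β_Quill = 0.02343 / 0.02558 = 0.9159
β_P = Σ w_i β_i = 0.16×1.0012 + 0.14×1.6333 + 0.14×1.7283 + 0.22×0.1654 + 0.04×2.2111 + 0.30×0.9159 = 1.0304
MRP = 8.81% − 2.70% = 6.11%
E(R_P) = R_f + β_P × MRP = 2.70% + 1.0304 × 6.11% = 9.00%

9.00%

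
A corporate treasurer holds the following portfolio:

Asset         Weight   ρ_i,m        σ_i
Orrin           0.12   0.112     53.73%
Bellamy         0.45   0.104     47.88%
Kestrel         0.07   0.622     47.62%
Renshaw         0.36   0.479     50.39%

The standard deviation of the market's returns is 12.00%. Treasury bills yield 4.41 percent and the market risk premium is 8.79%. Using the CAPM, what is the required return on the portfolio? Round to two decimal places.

14.46%

β_Orrin = 0.112 × 53.73% / 12.00% = 0.5015
β_Bellamy = 0.104 × 47.88% / 12.00% = 0.4150
β_Kestrel = 0.622 × 47.62% / 12.00% = 2.4683
β_Renshaw = 0.479 × 50.39% / 12.00% = 2.0114
β_P = Σ w_i β_i = 0.12×0.5015 + 0.45×0.4150 + 0.07×2.4683 + 0.36×2.0114 = 1.1438
E(R_P) = R_f + β_P × MRP = 4.41% + 1.1438 × 8.79% = 14.46%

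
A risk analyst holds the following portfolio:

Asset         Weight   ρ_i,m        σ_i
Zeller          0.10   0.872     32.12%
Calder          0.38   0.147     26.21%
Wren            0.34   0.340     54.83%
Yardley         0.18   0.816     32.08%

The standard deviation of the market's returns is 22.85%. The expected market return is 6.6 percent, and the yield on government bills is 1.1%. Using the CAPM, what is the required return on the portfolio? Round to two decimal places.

β_Zeller = 0.872 × 32.12% / 22.85% = 1.2258
β_Calder = 0.147 × 26.21% / 22.85% = 0.1686
β_Wren = 0.340 × 54.83% / 22.85% = 0.8159
β_Yardley = 0.816 × 32.08% / 22.85% = 1.1456
β_P = Σ w_i β_i = 0.10×1.2258 + 0.38×0.1686 + 0.34×0.8159 + 0.18×1.1456 = 0.6703
MRP = 6.6% − 1.1% = 5.50%
E(R_P) = R_f + β_P × MRP = 1.1% + 0.6703 × 5.5% = 4.79%

4.79%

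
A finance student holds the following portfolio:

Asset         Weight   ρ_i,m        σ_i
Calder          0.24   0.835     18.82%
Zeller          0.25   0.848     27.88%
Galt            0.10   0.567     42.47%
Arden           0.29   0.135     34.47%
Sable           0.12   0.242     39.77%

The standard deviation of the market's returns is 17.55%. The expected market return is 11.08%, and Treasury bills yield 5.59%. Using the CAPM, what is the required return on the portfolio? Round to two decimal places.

10.16%

β_Calder = 0.835 × 18.82% / 17.55% = 0.8954
β_Zeller = 0.848 × 27.88% / 17.55% = 1.3471
β_Galt = 0.567 × 42.47% / 17.55% = 1.3721
β_Arden = 0.135 × 34.47% / 17.55% = 0.2652
β_Sable = 0.242 × 39.77% / 17.55% = 0.5484
β_P = Σ w_i β_i = 0.24×0.8954 + 0.25×1.3471 + 0.10×1.3721 + 0.29×0.2652 + 0.12×0.5484 = 0.8316
MRP = 11.08% − 5.59% = 5.49%
E(R_P) = R_f + β_P × MRP = 5.59% + 0.8316 × 5.49% = 10.16%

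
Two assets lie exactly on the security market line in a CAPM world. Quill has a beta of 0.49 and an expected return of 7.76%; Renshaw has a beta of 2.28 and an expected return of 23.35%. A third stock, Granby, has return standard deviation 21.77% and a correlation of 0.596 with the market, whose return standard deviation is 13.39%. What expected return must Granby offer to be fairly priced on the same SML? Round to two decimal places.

MRP = (23.35% − 7.76%) / (2.28 − 0.49) = 8.7095%
R_f = 7.76% − 0.49 × 8.7095% = 3.4923%
β_Granby = ρ·σ_i/σ_m = 0.596 × 21.77 / 13.39 = 0.9690
E(R_Granby) = R_f + β × MRP = 3.4923% + 0.9690 × 8.7095% = 11.93%

11.93%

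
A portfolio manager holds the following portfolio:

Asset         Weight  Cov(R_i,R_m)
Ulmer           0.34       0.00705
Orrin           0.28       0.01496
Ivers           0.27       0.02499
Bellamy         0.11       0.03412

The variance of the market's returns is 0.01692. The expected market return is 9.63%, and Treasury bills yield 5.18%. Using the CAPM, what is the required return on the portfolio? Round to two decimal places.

9.67%

β_Ulmer = 0.00705 / 0.01692 = 0.4167
β_Orrin = 0.01496 / 0.01692 = 0.8842
β_Ivers = 0.02499 / 0.01692 = 1.4770
β_Bellamy = 0.03412 / 0.01692 = 2.0165
β_P = Σ w_i β_i = 0.34×0.4167 + 0.28×0.8842 + 0.27×1.4770 + 0.11×2.0165 = 1.0099
MRP = 9.63% − 5.18% = 4.45%
E(R_P) = R_f + β_P × MRP = 5.18% + 1.0099 × 4.45% = 9.67%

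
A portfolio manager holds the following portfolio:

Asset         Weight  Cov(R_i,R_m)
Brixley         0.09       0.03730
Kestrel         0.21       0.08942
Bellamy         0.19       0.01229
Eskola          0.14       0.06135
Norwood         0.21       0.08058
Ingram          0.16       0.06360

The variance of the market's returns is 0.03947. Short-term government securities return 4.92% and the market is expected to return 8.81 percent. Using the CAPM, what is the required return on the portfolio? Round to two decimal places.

β_Brixley = 0.03730 / 0.03947 = 0.9450
β_Kestrel = 0.08942 / 0.03947 = 2.2655
β_Bellamy = 0.01229 / 0.03947 = 0.3114
β_Eskola = 0.06135 / 0.03947 = 1.5543
β_Norwood = 0.08058 / 0.03947 = 2.0416
β_Ingram = 0.06360 / 0.03947 = 1.6114
β_P = Σ w_i β_i = 0.09×0.9450 + 0.21×2.2655 + 0.19×0.3114 + 0.14×1.5543 + 0.21×2.0416 + 0.16×1.6114 = 1.5241
MRP = 8.81% − 4.92% = 3.89%
E(R_P) = R_f + β_P × MRP = 4.92% + 1.5241 × 3.89% = 10.85%

10.85%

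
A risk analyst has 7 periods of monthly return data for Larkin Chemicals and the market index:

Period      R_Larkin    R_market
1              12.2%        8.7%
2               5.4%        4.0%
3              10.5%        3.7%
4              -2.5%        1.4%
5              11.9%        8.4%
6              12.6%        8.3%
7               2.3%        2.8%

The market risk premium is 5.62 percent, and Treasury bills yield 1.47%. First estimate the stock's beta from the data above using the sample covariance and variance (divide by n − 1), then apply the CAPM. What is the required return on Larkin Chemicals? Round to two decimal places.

11.01%

Mean R_i = (12.2 + 5.4 + 10.5 − 2.5 + 11.9 + 12.6 + 2.3) / 7 = 7.4857%
Mean R_m = (8.7 + 4.0 + 3.7 + 1.4 + 8.4 + 8.3 + 2.8) / 7 = 5.3286%
Σ(R_i − R̄_i)(R_m − R̄_m) = 94.8529  ⇒  Cov = 94.8529 / 6 = 15.8088
Σ(R_m − R̄_m)² = 55.8743  ⇒  Var(R_m) = 55.8743 / 6 = 9.3124
β = Cov / Var(R_m) = 15.8088 / 9.3124 = 1.6976
E(R) = R_f + β × MRP = 1.47% + 1.6976 × 5.62% = 11.01%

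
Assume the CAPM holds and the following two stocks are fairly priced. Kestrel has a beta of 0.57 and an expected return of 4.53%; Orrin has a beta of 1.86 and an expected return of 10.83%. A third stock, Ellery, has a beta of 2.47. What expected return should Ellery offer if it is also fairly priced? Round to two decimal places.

MRP (SML slope) = (10.83% − 4.53%) / (1.86 − 0.57) = 6.30% / 1.29 = 4.8837%
R_f (intercept) = 4.53% − 0.57 × 4.8837% = 1.7463%
E(R_Ellery) = R_f + β × MRP = 1.7463% + 2.47 × 4.8837% = 13.81%

13.81%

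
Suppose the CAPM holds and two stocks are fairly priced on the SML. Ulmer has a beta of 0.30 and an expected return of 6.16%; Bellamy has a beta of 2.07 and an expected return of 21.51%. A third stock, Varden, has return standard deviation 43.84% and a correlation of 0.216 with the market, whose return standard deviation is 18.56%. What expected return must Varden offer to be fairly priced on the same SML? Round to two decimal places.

7.98%

MRP = (21.51% − 6.16%) / (2.07 − 0.30) = 8.6723%
R_f = 6.16% − 0.30 × 8.6723% = 3.5583%
β_Varden = ρ·σ_i/σ_m = 0.216 × 43.84 / 18.56 = 0.5102
E(R_Varden) = R_f + β × MRP = 3.5583% + 0.5102 × 8.6723% = 7.98%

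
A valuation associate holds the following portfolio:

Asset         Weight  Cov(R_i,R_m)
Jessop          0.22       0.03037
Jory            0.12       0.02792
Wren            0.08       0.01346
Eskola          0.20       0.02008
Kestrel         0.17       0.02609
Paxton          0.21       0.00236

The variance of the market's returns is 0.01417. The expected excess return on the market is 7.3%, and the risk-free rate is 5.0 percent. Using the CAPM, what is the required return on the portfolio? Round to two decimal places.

15.33%

β_Jessop = 0.03037 / 0.01417 = 2.1433
β_Jory = 0.02792 / 0.01417 = 1.9704
β_Wren = 0.01346 / 0.01417 = 0.9499
β_Eskola = 0.02008 / 0.01417 = 1.4171
β_Kestrel = 0.02609 / 0.01417 = 1.8412
β_Paxton = 0.00236 / 0.01417 = 0.1665
β_P = Σ w_i β_i = 0.22×2.1433 + 0.12×1.9704 + 0.08×0.9499 + 0.20×1.4171 + 0.17×1.8412 + 0.21×0.1665 = 1.4154
E(R_P) = R_f + β_P × MRP = 5.0% + 1.4154 × 7.3% = 15.33%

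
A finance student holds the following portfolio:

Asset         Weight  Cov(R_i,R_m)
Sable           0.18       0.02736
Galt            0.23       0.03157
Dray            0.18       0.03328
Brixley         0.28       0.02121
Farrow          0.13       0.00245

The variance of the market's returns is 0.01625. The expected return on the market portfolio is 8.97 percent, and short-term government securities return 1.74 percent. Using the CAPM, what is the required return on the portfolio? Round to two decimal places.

12.61%

β_Sable = 0.02736 / 0.01625 = 1.6837
β_Galt = 0.03157 / 0.01625 = 1.9428
β_Dray = 0.03328 / 0.01625 = 2.0480
β_Brixley = 0.02121 / 0.01625 = 1.3052
β_Farrow = 0.00245 / 0.01625 = 0.1508
β_P = Σ w_i β_i = 0.18×1.6837 + 0.23×1.9428 + 0.18×2.0480 + 0.28×1.3052 + 0.13×0.1508 = 1.5036
MRP = 8.97% − 1.74% = 7.23%
E(R_P) = R_f + β_P × MRP = 1.74% + 1.5036 × 7.23% = 12.61%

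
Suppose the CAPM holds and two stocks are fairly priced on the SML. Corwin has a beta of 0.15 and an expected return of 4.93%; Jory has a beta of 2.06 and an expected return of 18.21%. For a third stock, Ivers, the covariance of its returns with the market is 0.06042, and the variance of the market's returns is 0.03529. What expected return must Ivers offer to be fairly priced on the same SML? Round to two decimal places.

MRP = (18.21% − 4.93%) / (2.06 − 0.15) = 6.9529%
R_f = 4.93% − 0.15 × 6.9529% = 3.8871%
β_Ivers = Cov / Var(R_m) = 0.06042 / 0.03529 = 1.7121
E(R_Ivers) = R_f + β × MRP = 3.8871% + 1.7121 × 6.9529% = 15.79%

15.79%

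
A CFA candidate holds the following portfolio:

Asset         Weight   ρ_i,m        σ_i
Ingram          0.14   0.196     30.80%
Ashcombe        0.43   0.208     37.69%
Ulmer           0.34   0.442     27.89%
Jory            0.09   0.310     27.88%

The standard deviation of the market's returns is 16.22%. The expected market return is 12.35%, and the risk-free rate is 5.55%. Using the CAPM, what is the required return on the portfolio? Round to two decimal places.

9.40%

β_Ingram = 0.196 × 30.80% / 16.22% = 0.3722
β_Ashcombe = 0.208 × 37.69% / 16.22% = 0.4833
β_Ulmer = 0.442 × 27.89% / 16.22% = 0.7600
β_Jory = 0.310 × 27.88% / 16.22% = 0.5328
β_P = Σ w_i β_i = 0.14×0.3722 + 0.43×0.4833 + 0.34×0.7600 + 0.09×0.5328 = 0.5663
MRP = 12.35% − 5.55% = 6.80%
E(R_P) = R_f + β_P × MRP = 5.55% + 0.5663 × 6.80% = 9.40%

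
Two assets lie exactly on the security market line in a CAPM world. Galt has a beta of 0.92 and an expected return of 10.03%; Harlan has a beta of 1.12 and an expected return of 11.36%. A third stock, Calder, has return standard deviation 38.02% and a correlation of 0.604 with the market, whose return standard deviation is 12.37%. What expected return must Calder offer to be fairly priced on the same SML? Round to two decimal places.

16.26%

MRP = (11.36% − 10.03%) / (1.12 − 0.92) = 6.6500%
R_f = 10.03% − 0.92 × 6.6500% = 3.9120%
β_Calder = ρ·σ_i/σ_m = 0.604 × 38.02 / 12.37 = 1.8564
E(R_Calder) = R_f + β × MRP = 3.9120% + 1.8564 × 6.6500% = 16.26%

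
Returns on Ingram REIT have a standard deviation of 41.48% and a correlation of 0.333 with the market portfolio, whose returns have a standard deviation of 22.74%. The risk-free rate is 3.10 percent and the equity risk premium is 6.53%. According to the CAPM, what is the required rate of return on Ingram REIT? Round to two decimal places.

β = ρ × σ_i / σ_m = 0.333 × 41.48% / 22.74% = 0.6074
E(R) = 3.10% + 0.6074 × 6.53% = 7.07%

7.07%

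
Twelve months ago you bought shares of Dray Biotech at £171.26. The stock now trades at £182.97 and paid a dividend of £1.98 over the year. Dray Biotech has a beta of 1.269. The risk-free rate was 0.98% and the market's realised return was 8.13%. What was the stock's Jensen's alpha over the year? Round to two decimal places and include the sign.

-2.06%

Realised HPR = (P1 + D1 − P0) / P0 = (182.97 + 1.98 − 171.26) / 171.26 = 13.69 / 171.26 = 7.9937%
MRP = 8.13% − 0.98% = 7.15%
CAPM required = R_f + β·MRP = 0.98% + 1.269 × 7.15% = 10.05335%
α = realised − required = 7.9937% − 10.05335% = -2.06%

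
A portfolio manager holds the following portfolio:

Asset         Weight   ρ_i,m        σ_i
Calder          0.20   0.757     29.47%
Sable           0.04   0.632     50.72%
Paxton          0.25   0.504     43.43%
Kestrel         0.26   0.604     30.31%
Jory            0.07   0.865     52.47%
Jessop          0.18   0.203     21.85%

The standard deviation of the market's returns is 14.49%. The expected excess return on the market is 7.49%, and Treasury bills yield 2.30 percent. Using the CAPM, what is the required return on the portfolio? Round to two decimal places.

β_Calder = 0.757 × 29.47% / 14.49% = 1.5396
β_Sable = 0.632 × 50.72% / 14.49% = 2.2122
β_Paxton = 0.504 × 43.43% / 14.49% = 1.5106
β_Kestrel = 0.604 × 30.31% / 14.49% = 1.2634
β_Jory = 0.865 × 52.47% / 14.49% = 3.1323
β_Jessop = 0.203 × 21.85% / 14.49% = 0.3061
β_P = Σ w_i β_i = 0.20×1.5396 + 0.04×2.2122 + 0.25×1.5106 + 0.26×1.2634 + 0.07×3.1323 + 0.18×0.3061 = 1.3769
E(R_P) = R_f + β_P × MRP = 2.30% + 1.3769 × 7.49% = 12.61%

12.61%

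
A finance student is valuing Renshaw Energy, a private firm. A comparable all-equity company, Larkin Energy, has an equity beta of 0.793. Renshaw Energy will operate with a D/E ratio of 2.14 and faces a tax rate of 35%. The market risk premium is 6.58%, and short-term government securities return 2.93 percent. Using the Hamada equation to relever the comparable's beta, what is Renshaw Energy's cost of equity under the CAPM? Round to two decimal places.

15.41%

β_L = β_U × [1 + (1 − t)(D/E)] = 0.793 × [1 + (1 − 0.35) × 2.14]
    = 0.793 × [1 + 0.65 × 2.14] = 0.793 × 2.3910 = 1.8961
E(R) = R_f + β_L × MRP = 2.93% + 1.8961 × 6.58% = 15.41%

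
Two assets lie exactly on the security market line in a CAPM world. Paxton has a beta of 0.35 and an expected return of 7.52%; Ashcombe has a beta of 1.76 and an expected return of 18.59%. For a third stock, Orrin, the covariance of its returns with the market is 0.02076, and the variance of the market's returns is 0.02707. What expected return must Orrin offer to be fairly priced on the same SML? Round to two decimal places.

MRP = (18.59% − 7.52%) / (1.76 − 0.35) = 7.8511%
R_f = 7.52% − 0.35 × 7.8511% = 4.7721%
β_Orrin = Cov / Var(R_m) = 0.02076 / 0.02707 = 0.7669
E(R_Orrin) = R_f + β × MRP = 4.7721% + 0.7669 × 7.8511% = 10.79%

10.79%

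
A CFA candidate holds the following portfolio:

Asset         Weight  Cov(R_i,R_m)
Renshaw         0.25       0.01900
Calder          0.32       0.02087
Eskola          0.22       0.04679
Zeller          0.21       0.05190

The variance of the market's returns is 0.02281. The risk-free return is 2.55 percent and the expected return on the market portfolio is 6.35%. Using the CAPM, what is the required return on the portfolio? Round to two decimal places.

7.98%

β_Renshaw = 0.01900 / 0.02281 = 0.8330
β_Calder = 0.02087 / 0.02281 = 0.9149
β_Eskola = 0.04679 / 0.02281 = 2.0513
β_Zeller = 0.05190 / 0.02281 = 2.2753
β_P = Σ w_i β_i = 0.25×0.8330 + 0.32×0.9149 + 0.22×2.0513 + 0.21×2.2753 = 1.4301
MRP = 6.35% − 2.55% = 3.80%
E(R_P) = R_f + β_P × MRP = 2.55% + 1.4301 × 3.80% = 7.98%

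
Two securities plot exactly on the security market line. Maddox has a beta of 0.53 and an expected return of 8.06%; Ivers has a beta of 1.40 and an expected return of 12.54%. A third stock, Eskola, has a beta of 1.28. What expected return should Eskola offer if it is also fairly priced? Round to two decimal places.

11.92%

MRP (SML slope) = (12.54% − 8.06%) / (1.40 − 0.53) = 4.48% / 0.87 = 5.1494%
R_f (intercept) = 8.06% − 0.53 × 5.1494% = 5.3308%
E(R_Eskola) = R_f + β × MRP = 5.3308% + 1.28 × 5.1494% = 11.92%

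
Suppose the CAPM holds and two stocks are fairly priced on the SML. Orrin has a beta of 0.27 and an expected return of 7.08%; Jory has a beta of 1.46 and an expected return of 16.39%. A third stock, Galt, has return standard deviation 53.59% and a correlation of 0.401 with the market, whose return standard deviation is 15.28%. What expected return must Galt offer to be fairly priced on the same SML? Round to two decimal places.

15.97%

MRP = (16.39% − 7.08%) / (1.46 − 0.27) = 7.8235%
R_f = 7.08% − 0.27 × 7.8235% = 4.9677%
β_Galt = ρ·σ_i/σ_m = 0.401 × 53.59 / 15.28 = 1.4064
E(R_Galt) = R_f + β × MRP = 4.9677% + 1.4064 × 7.8235% = 15.97%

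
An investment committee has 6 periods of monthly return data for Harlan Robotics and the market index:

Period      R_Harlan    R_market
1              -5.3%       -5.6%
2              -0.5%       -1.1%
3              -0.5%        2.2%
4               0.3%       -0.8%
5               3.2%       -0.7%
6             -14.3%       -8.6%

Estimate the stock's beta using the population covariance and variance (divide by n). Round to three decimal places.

1.403

Mean R_i = (-5.3 − 0.5 − 0.5 + 0.3 + 3.2 − 14.3) / 6 = -2.8500%
Mean R_m = (-5.6 − 1.1 + 2.2 − 0.8 − 0.7 − 8.6) / 6 = -2.4333%
Σ(R_i − R̄_i)(R_m − R̄_m) = 108.0200  ⇒  Cov = 108.0200 / 6 = 18.0033
Σ(R_m − R̄_m)² = 76.9733  ⇒  Var(R_m) = 76.9733 / 6 = 12.8289
β = Cov / Var(R_m) = 18.0033 / 12.8289 = 1.4033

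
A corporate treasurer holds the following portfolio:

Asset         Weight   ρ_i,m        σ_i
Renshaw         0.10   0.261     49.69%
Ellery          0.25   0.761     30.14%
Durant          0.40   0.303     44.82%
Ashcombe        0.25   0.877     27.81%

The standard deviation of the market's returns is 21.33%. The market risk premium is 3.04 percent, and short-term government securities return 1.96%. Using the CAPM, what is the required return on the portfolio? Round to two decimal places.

β_Renshaw = 0.261 × 49.69% / 21.33% = 0.6080
β_Ellery = 0.761 × 30.14% / 21.33% = 1.0753
β_Durant = 0.303 × 44.82% / 21.33% = 0.6367
β_Ashcombe = 0.877 × 27.81% / 21.33% = 1.1434
β_P = Σ w_i β_i = 0.10×0.6080 + 0.25×1.0753 + 0.40×0.6367 + 0.25×1.1434 = 0.8702
E(R_P) = R_f + β_P × MRP = 1.96% + 0.8702 × 3.04% = 4.61%

4.61%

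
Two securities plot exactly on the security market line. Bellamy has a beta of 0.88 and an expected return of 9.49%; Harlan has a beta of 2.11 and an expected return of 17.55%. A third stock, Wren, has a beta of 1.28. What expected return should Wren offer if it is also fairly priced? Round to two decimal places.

12.11%

MRP (SML slope) = (17.55% − 9.49%) / (2.11 − 0.88) = 8.06% / 1.23 = 6.5528%
R_f (intercept) = 9.49% − 0.88 × 6.5528% = 3.7235%
E(R_Wren) = R_f + β × MRP = 3.7235% + 1.28 × 6.5528% = 12.11%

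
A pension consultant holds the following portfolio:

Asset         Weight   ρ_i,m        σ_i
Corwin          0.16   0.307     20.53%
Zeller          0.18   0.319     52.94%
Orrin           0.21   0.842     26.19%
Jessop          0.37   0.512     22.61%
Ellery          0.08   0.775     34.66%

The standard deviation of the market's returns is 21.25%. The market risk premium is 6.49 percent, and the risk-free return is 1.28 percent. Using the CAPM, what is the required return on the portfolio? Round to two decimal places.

5.90%

β_Corwin = 0.307 × 20.53% / 21.25% = 0.2966
β_Zeller = 0.319 × 52.94% / 21.25% = 0.7947
β_Orrin = 0.842 × 26.19% / 21.25% = 1.0377
β_Jessop = 0.512 × 22.61% / 21.25% = 0.5448
β_Ellery = 0.775 × 34.66% / 21.25% = 1.2641
β_P = Σ w_i β_i = 0.16×0.2966 + 0.18×0.7947 + 0.21×1.0377 + 0.37×0.5448 + 0.08×1.2641 = 0.7111
E(R_P) = R_f + β_P × MRP = 1.28% + 0.7111 × 6.49% = 5.90%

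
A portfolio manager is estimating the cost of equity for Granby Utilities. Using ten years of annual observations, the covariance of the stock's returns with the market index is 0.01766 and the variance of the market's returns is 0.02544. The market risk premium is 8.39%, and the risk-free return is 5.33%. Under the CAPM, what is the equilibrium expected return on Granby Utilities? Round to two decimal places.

β = Cov(R_i, R_m) / Var(R_m) = 0.01766 / 0.02544 = 0.6942
E(R) = R_f + β × MRP = 5.33% + 0.6942 × 8.39% = 11.15%

11.15%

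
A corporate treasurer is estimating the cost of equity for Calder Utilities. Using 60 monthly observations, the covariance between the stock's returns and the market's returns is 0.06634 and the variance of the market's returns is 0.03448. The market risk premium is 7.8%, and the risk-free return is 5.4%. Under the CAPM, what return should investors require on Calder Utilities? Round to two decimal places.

β = Cov(R_i, R_m) / Var(R_m) = 0.06634 / 0.03448 = 1.9240
E(R) = R_f + β × MRP = 5.4% + 1.9240 × 7.8% = 20.41%

20.41%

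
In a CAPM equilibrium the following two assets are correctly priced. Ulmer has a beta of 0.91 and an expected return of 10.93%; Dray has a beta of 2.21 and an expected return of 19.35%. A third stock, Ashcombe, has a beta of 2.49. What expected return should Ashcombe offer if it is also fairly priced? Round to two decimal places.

21.16%

MRP (SML slope) = (19.35% − 10.93%) / (2.21 − 0.91) = 8.42% / 1.30 = 6.4769%
R_f (intercept) = 10.93% − 0.91 × 6.4769% = 5.0360%
E(R_Ashcombe) = R_f + β × MRP = 5.0360% + 2.49 × 6.4769% = 21.16%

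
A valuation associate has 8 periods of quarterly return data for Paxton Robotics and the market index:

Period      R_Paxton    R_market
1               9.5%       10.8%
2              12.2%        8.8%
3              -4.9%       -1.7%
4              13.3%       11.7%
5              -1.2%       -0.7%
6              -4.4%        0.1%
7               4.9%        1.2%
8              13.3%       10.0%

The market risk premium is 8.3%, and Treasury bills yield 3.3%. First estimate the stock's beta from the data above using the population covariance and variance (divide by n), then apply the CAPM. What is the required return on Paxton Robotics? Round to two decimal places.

13.90%

Mean R_i = (9.5 + 12.2 − 4.9 + 13.3 − 1.2 − 4.4 + 4.9 + 13.3) / 8 = 5.3375%
Mean R_m = (10.8 + 8.8 − 1.7 + 11.7 − 0.7 + 0.1 + 1.2 + 10.0) / 8 = 5.0250%
Σ(R_i − R̄_i)(R_m − R̄_m) = 298.6125  ⇒  Cov = 298.6125 / 8 = 37.3266
Σ(R_m − R̄_m)² = 233.7950  ⇒  Var(R_m) = 233.7950 / 8 = 29.2244
β = Cov / Var(R_m) = 37.3266 / 29.2244 = 1.2772
E(R) = R_f + β × MRP = 3.3% + 1.2772 × 8.3% = 13.90%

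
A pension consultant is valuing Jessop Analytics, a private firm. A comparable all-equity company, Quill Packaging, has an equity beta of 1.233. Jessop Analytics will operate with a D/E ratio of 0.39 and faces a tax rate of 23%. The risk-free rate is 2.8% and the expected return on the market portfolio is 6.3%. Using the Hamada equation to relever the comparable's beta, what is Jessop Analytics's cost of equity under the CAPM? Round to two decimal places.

β_L = β_U × [1 + (1 − t)(D/E)] = 1.233 × [1 + (1 − 0.23) × 0.39]
    = 1.233 × [1 + 0.77 × 0.39] = 1.233 × 1.3003 = 1.6033
MRP = 6.3% − 2.8% = 3.50%
E(R) = R_f + β_L × MRP = 2.8% + 1.6033 × 3.5% = 8.41%

8.41%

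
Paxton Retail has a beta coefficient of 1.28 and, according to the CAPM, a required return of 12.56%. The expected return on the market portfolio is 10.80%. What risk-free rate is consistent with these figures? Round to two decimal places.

E(R) = R_f + β(E(R_m) − R_f) = R_f(1 − β) + β·E(R_m)
12.56% = R_f × (1 − 1.28) + 1.28 × 10.80%
12.56% = R_f × -0.28 + 13.8240%
R_f = (12.56% − 13.8240%) / -0.28 = 4.51%

4.51%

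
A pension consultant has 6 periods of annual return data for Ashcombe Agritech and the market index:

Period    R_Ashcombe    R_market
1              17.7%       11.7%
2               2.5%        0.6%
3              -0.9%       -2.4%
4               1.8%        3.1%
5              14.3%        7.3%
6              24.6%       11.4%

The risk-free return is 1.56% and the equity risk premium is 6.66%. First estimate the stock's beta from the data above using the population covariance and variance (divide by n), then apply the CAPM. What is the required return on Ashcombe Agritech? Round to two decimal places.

12.80%

Mean R_i = (17.7 + 2.5 − 0.9 + 1.8 + 14.3 + 24.6) / 6 = 10.0000%
Mean R_m = (11.7 + 0.6 − 2.4 + 3.1 + 7.3 + 11.4) / 6 = 5.2833%
Σ(R_i − R̄_i)(R_m − R̄_m) = 284.1600  ⇒  Cov = 284.1600 / 6 = 47.3600
Σ(R_m − R̄_m)² = 168.3883  ⇒  Var(R_m) = 168.3883 / 6 = 28.0647
β = Cov / Var(R_m) = 47.3600 / 28.0647 = 1.6875
E(R) = R_f + β × MRP = 1.56% + 1.6875 × 6.66% = 12.80%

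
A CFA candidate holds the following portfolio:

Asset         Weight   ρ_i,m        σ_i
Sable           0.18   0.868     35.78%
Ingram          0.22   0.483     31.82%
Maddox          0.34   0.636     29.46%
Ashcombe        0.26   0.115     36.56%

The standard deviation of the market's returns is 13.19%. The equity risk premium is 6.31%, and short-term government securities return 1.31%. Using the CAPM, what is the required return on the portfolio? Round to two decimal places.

β_Sable = 0.868 × 35.78% / 13.19% = 2.3546
β_Ingram = 0.483 × 31.82% / 13.19% = 1.1652
β_Maddox = 0.636 × 29.46% / 13.19% = 1.4205
β_Ashcombe = 0.115 × 36.56% / 13.19% = 0.3188
β_P = Σ w_i β_i = 0.18×2.3546 + 0.22×1.1652 + 0.34×1.4205 + 0.26×0.3188 = 1.2460
E(R_P) = R_f + β_P × MRP = 1.31% + 1.2460 × 6.31% = 9.17%

9.17%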